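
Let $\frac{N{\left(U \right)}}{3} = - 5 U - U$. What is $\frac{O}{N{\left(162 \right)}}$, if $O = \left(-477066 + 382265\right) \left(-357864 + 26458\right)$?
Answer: $- \frac{15708810103}{1458} \approx -1.0774 \cdot 10^{7}$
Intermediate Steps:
$N{\left(U \right)} = - 18 U$ ($N{\left(U \right)} = 3 \left(- 5 U - U\right) = 3 \left(- 6 U\right) = - 18 U$)
$O = 31417620206$ ($O = \left(-94801\right) \left(-331406\right) = 31417620206$)
$\frac{O}{N{\left(162 \right)}} = \frac{31417620206}{\left(-18\right) 162} = \frac{31417620206}{-2916} = 31417620206 \left(- \frac{1}{2916}\right) = - \frac{15708810103}{1458}$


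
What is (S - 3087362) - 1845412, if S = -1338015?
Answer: -6270789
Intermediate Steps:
(S - 3087362) - 1845412 = (-1338015 - 3087362) - 1845412 = -4425377 - 1845412 = -6270789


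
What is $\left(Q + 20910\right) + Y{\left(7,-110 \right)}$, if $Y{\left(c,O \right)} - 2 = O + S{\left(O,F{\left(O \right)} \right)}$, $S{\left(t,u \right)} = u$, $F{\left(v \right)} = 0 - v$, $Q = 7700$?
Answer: $28612$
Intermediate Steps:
$F{\left(v \right)} = - v$
$Y{\left(c,O \right)} = 2$ ($Y{\left(c,O \right)} = 2 + \left(O - O\right) = 2 + 0 = 2$)
$\left(Q + 20910\right) + Y{\left(7,-110 \right)} = \left(7700 + 20910\right) + 2 = 28610 + 2 = 28612$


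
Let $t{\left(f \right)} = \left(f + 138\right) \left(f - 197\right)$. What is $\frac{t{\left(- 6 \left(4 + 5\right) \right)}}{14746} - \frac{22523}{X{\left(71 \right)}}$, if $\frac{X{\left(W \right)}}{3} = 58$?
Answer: $- \frac{167896387}{1282902} \approx -130.87$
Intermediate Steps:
$X{\left(W \right)} = 174$ ($X{\left(W \right)} = 3 \cdot 58 = 174$)
$t{\left(f \right)} = \left(-197 + f\right) \left(138 + f\right)$ ($t{\left(f \right)} = \left(138 + f\right) \left(-197 + f\right) = \left(-197 + f\right) \left(138 + f\right)$)
$\frac{t{\left(- 6 \left(4 + 5\right) \right)}}{14746} - \frac{22523}{X{\left(71 \right)}} = \frac{-27186 + \left(- 6 \left(4 + 5\right)\right)^{2} - 59 \left(- 6 \left(4 + 5\right)\right)}{14746} - \frac{22523}{174} = \left(-27186 + \left(\left(-6\right) 9\right)^{2} - 59 \left(\left(-6\right) 9\right)\right) \frac{1}{14746} - \frac{22523}{174} = \left(-27186 + \left(-54\right)^{2} - -3186\right) \frac{1}{14746} - \frac{22523}{174} = \left(-27186 + 2916 + 3186\right) \frac{1}{14746} - \frac{22523}{174} = \left(-21084\right) \frac{1}{14746} - \frac{22523}{174} = - \frac{10542}{7373} - \frac{22523}{174} = - \frac{167896387}{1282902}$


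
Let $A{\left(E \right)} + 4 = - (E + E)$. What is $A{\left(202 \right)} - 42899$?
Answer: $-43307$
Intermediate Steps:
$A{\left(E \right)} = -4 - 2 E$ ($A{\left(E \right)} = -4 - \left(E + E\right) = -4 - 2 E$)
$A{\left(202 \right)} - 42899 = \left(-4 - 404\right) - 42899 = -408 - 42899 = -43307$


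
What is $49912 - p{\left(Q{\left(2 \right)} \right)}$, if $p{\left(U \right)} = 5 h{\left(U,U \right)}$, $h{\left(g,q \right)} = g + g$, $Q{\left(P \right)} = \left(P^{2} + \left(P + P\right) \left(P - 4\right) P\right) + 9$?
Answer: $49942$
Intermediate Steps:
$Q{\left(P \right)} = 9 + P^{2} + 2 P^{2} \left(-4 + P\right)$ ($Q{\left(P \right)} = \left(P^{2} + 2 P \left(-4 + P\right) P\right) + 9 = \left(P^{2} + 2 P^{2} \left(-4 + P\right)\right) + 9 = 9 + P^{2} + 2 P^{2} \left(-4 + P\right)$)
$h{\left(g,q \right)} = 2 g$
$p{\left(U \right)} = 10 U$ ($p{\left(U \right)} = 5 \cdot 2 U = 10 U$)
$49912 - p{\left(Q{\left(2 \right)} \right)} = 49912 - 10 \left(9 - 7 \cdot 2^{2} + 2 \cdot 2^{3}\right) = 49912 - 10 \left(9 - 28 + 2 \cdot 8\right) = 49912 - 10 \left(9 - 28 + 16\right) = 49912 - 10 \left(-3\right) = 49912 - -30 = 49912 + 30 = 49942$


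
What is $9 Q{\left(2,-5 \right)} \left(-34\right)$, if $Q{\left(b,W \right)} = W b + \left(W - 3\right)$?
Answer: $5508$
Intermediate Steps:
$Q{\left(b,W \right)} = -3 + W + W b$ ($Q{\left(b,W \right)} = W b + \left(-3 + W\right) = -3 + W + W b$)
$9 Q{\left(2,-5 \right)} \left(-34\right) = 9 \left(-3 - 5 - 10\right) \left(-34\right) = 9 \left(-18\right) \left(-34\right) = \left(-162\right) \left(-34\right) = 5508$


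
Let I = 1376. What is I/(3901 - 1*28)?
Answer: 1376/3873 ≈ 0.35528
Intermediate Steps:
I/(3901 - 1*28) = 1376/(3901 - 1*28) = 1376/(3901 - 28) = 1376/3873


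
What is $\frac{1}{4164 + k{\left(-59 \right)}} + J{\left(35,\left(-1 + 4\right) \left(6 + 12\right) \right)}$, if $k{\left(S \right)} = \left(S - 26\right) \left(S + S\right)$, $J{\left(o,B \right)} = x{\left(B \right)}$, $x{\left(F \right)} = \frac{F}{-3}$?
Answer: $- \frac{255491}{14194} \approx -18.0$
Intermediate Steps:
$x{\left(F \right)} = - \frac{F}{3}$ ($x{\left(F \right)} = F \left(- \frac{1}{3}\right) = - \frac{F}{3}$)
$J{\left(o,B \right)} = - \frac{B}{3}$
$k{\left(S \right)} = 2 S \left(-26 + S\right)$ ($k{\left(S \right)} = \left(-26 + S\right) 2 S = 2 S \left(-26 + S\right)$)
$\frac{1}{4164 + k{\left(-59 \right)}} + J{\left(35,\left(-1 + 4\right) \left(6 + 12\right) \right)} = \frac{1}{4164 + 2 \left(-59\right) \left(-26 - 59\right)} - \frac{\left(-1 + 4\right) \left(6 + 12\right)}{3} = \frac{1}{4164 + 2 \left(-59\right) \left(-85\right)} - \frac{3 \cdot 18}{3} = \frac{1}{4164 + 10030} - 18 = \frac{1}{14194} - 18 = - \frac{255491}{14194}$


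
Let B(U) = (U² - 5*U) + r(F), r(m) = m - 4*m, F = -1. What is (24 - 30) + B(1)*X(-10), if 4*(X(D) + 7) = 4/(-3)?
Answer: 4/3 ≈ 1.3333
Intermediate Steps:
X(D) = -22/3 (X(D) = -7 + (4/(-3))/4 = -7 + (4*(-⅓))/4 = -7 + (¼)*(-4/3) = -7 - ⅓ = -22/3)
r(m) = -3*m
B(U) = 3 + U² - 5*U (B(U) = (U² - 5*U) - 3*(-1) = (U² - 5*U) + 3 = 3 + U² - 5*U)
(24 - 30) + B(1)*X(-10) = (24 - 30) + (3 + 1² - 5*1)*(-22/3) = -6 + (3 + 1 - 5)*(-22/3) = -6 - 1*(-22/3) = -6 + 22/3 = 4/3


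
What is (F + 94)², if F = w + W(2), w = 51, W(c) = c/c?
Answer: 21316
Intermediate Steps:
W(c) = 1
F = 52 (F = 51 + 1 = 52)
(F + 94)² = (52 + 94)² = 146² = 21316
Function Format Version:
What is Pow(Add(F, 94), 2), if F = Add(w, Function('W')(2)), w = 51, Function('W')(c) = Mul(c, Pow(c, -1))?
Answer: 21316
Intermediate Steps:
Function('W')(c) = 1
F = 52 (F = Add(51, 1) = 52)
Pow(Add(F, 94), 2) = Pow(Add(52, 94), 2) = Pow(146, 2) = 21316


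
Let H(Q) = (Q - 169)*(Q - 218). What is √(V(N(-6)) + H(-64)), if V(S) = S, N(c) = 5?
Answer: √65711 ≈ 256.34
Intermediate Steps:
H(Q) = (-218 + Q)*(-169 + Q) (H(Q) = (-169 + Q)*(-218 + Q) = (-218 + Q)*(-169 + Q))
√(V(N(-6)) + H(-64)) = √(5 + (36842 + (-64)² - 387*(-64))) = √(5 + (36842 + 4096 + 24768)) = √(5 + 65706) = √65711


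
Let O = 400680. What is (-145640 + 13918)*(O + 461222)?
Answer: -113531455244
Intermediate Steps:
(-145640 + 13918)*(O + 461222) = (-145640 + 13918)*(400680 + 461222) = -131722*861902 = -113531455244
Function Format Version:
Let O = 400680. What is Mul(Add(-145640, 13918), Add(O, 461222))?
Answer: -113531455244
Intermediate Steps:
Mul(Add(-145640, 13918), Add(O, 461222)) = Mul(Add(-145640, 13918), Add(400680, 461222)) = Mul(-131722, 861902) = -113531455244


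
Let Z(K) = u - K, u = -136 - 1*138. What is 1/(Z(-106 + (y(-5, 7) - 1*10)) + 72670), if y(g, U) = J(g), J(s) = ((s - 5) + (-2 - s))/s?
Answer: 5/362553 ≈ 1.3791e-5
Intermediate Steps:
J(s) = -7/s (J(s) = ((-5 + s) + (-2 - s))/s = -7/s)
y(g, U) = -7/g
u = -274 (u = -136 - 138 = -274)
Z(K) = -274 - K
1/(Z(-106 + (y(-5, 7) - 1*10)) + 72670) = 1/((-274 - (-106 + (-7/(-5) - 1*10))) + 72670) = 1/((-274 - (-106 + (-7*(-1/5) - 10))) + 72670) = 1/((-274 - (-106 + (7/5 - 10))) + 72670) = 1/((-274 - (-106 - 43/5)) + 72670) = 1/((-274 - 1*(-573/5)) + 72670) = 1/((-274 + 573/5) + 72670) = 1/(-797/5 + 72670) = 1/(362553/5) = 5/362553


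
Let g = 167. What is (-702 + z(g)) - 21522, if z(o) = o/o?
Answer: -22223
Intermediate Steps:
z(o) = 1
(-702 + z(g)) - 21522 = (-702 + 1) - 21522 = -701 - 21522 = -22223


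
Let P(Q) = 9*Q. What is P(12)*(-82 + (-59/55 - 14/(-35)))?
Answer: -491076/55 ≈ -8928.7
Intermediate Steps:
P(12)*(-82 + (-59/55 - 14/(-35))) = (9*12)*(-82 + (-59/55 - 14/(-35))) = 108*(-82 + (-59*1/55 - 14*(-1/35))) = 108*(-82 + (-59/55 + ⅖)) = 108*(-82 - 37/55) = 108*(-4547/55) = -491076/55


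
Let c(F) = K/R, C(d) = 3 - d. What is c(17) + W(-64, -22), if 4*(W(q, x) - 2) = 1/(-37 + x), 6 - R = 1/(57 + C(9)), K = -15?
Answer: -7377/14396 ≈ -0.51243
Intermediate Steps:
R = 305/51 (R = 6 - 1/(57 + (3 - 1*9)) = 6 - 1/(57 + (3 - 9)) = 6 - 1/(57 - 6) = 6 - 1/51 = 305/51 ≈ 5.9804)
W(q, x) = 2 + 1/(4*(-37 + x))
c(F) = -153/61 (c(F) = -15/305/51 = -15*51/305 = -153/61)
c(17) + W(-64, -22) = -153/61 + (-295 + 8*(-22))/(4*(-37 - 22)) = -153/61 + (¼)*(-295 - 176)/(-59) = -153/61 + (¼)*(-1/59)*(-471) = -153/61 + 471/236 = -7377/14396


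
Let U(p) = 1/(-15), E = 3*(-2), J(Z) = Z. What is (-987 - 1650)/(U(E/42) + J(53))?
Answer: -39555/794 ≈ -49.817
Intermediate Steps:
E = -6
U(p) = -1/15
(-987 - 1650)/(U(E/42) + J(53)) = (-987 - 1650)/(-1/15 + 53) = -2637/794/15 = -2637*15/794 = -39555/794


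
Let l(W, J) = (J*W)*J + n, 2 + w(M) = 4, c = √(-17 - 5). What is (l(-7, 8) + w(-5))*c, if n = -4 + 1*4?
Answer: -446*I*√22 ≈ -2091.9*I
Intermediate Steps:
n = 0 (n = -4 + 4 = 0)
c = I*√22 (c = √(-22) = I*√22 ≈ 4.6904*I)
w(M) = 2 (w(M) = -2 + 4 = 2)
l(W, J) = W*J² (l(W, J) = (J*W)*J + 0 = W*J² + 0 = W*J²)
(l(-7, 8) + w(-5))*c = (-7*8² + 2)*(I*√22) = (-7*64 + 2)*(I*√22) = (-448 + 2)*(I*√22) = -446*I*√22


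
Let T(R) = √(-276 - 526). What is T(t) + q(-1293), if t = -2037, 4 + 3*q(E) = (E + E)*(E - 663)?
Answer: 5058212/3 + I*√802 ≈ 1.6861e+6 + 28.32*I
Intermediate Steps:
q(E) = -4/3 + 2*E*(-663 + E)/3 (q(E) = -4/3 + ((E + E)*(E - 663))/3 = -4/3 + ((2*E)*(-663 + E))/3 = -4/3 + (2*E*(-663 + E))/3 = -4/3 + 2*E*(-663 + E)/3)
T(R) = I*√802 (T(R) = √(-802) = I*√802)
T(t) + q(-1293) = I*√802 + (-4/3 - 442*(-1293) + (⅔)*(-1293)²) = I*√802 + (-4/3 + 571506 + (⅔)*1671849) = I*√802 + (-4/3 + 571506 + 1114566) = I*√802 + 5058212/3 = 5058212/3 + I*√802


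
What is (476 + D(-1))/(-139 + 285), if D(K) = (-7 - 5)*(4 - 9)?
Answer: 268/73 ≈ 3.6712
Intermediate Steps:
D(K) = 60 (D(K) = -12*(-5) = 60)
(476 + D(-1))/(-139 + 285) = (476 + 60)/(-139 + 285) = 536/146 = 536*(1/146) = 268/73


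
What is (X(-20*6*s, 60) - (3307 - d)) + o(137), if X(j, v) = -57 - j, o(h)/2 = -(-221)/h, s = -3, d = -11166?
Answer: -2039488/137 ≈ -14887.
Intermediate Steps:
o(h) = 442/h (o(h) = 2*(-(-221)/h) = 2*(221/h) = 442/h)
(X(-20*6*s, 60) - (3307 - d)) + o(137) = ((-57 - (-5)*4*(6*(-3))) - (3307 - 1*(-11166))) + 442/137 = ((-57 - (-5)*4*(-18)) - (3307 + 11166)) + 442*(1/137) = ((-57 - (-5)*(-72)) - 1*14473) + 442/137 = ((-57 - 1*360) - 14473) + 442/137 = ((-57 - 360) - 14473) + 442/137 = (-417 - 14473) + 442/137 = -14890 + 442/137 = -2039488/137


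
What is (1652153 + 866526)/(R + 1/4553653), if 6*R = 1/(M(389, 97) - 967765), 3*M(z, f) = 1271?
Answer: 66567730351310998576/1250395 ≈ 5.3237e+13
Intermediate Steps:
M(z, f) = 1271/3 (M(z, f) = (1/3)*1271 = 1271/3)
R = -1/5804048 (R = 1/(6*(1271/3 - 967765)) = 1/(6*(-2902024/3)) = (1/6)*(-3/2902024) = -1/5804048 ≈ -1.7229e-7)
(1652153 + 866526)/(R + 1/4553653) = (1652153 + 866526)/(-1/5804048 + 1/4553653) = 2518679/(-1/5804048 + 1/4553653) = 2518679/(1250395/26429620587344) = 2518679*(26429620587344/1250395) = 66567730351310998576/1250395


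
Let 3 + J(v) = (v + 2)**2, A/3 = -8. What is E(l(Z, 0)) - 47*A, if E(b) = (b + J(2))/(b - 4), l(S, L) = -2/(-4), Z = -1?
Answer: 7869/7 ≈ 1124.1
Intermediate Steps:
A = -24 (A = 3*(-8) = -24)
J(v) = -3 + (2 + v)**2 (J(v) = -3 + (v + 2)**2 = -3 + (2 + v)**2)
l(S, L) = 1/2 (l(S, L) = -2*(-1/4) = 1/2)
E(b) = (13 + b)/(-4 + b) (E(b) = (b + (-3 + (2 + 2)**2))/(b - 4) = (b + (-3 + 4**2))/(-4 + b) = (b + (-3 + 16))/(-4 + b) = (b + 13)/(-4 + b) = (13 + b)/(-4 + b))
E(l(Z, 0)) - 47*A = (13 + 1/2)/(-4 + 1/2) - 47*(-24) = (27/2)/(-7/2) + 1128 = -2/7*27/2 + 1128 = -27/7 + 1128 = 7869/7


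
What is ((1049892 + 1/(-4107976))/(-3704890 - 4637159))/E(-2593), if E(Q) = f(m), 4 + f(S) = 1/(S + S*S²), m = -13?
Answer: 4765788908143055/151485836374623492 ≈ 0.031460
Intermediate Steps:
f(S) = -4 + 1/(S + S³) (f(S) = -4 + 1/(S + S*S²) = -4 + 1/(S + S³))
E(Q) = -8841/2210 (E(Q) = (1 - 4*(-13) - 4*(-13)³)/(-13 + (-13)³) = (1 + 52 - 4*(-2197))/(-13 - 2197) = (1 + 52 + 8788)/(-2210) = -1/2210*8841 = -8841/2210)
((1049892 + 1/(-4107976))/(-3704890 - 4637159))/E(-2593) = ((1049892 + 1/(-4107976))/(-3704890 - 4637159))/(-8841/2210) = ((1049892 - 1/4107976)/(-8342049))*(-2210/8841) = ((4312931138591/4107976)*(-1/8342049))*(-2210/8841) = -4312931138591/34268937082824*(-2210/8841) = 4765788908143055/151485836374623492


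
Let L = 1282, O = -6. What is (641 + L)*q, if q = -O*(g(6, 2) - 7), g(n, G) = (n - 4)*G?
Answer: -34614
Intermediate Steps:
g(n, G) = G*(-4 + n) (g(n, G) = (-4 + n)*G = G*(-4 + n))
q = -18 (q = -(-6)*(2*(-4 + 6) - 7) = -(-6)*(2*2 - 7) = -(-6)*(4 - 7) = -(-6)*(-3) = -1*18 = -18)
(641 + L)*q = (641 + 1282)*(-18) = 1923*(-18) = -34614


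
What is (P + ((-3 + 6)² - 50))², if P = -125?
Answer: 27556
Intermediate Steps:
(P + ((-3 + 6)² - 50))² = (-125 + ((-3 + 6)² - 50))² = (-125 + (3² - 50))² = (-125 + (9 - 50))² = (-125 - 41)² = (-166)² = 27556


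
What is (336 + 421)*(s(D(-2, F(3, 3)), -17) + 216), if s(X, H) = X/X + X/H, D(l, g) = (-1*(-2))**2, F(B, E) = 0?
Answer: 2789545/17 ≈ 1.6409e+5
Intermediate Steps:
D(l, g) = 4 (D(l, g) = 2**2 = 4)
s(X, H) = 1 + X/H
(336 + 421)*(s(D(-2, F(3, 3)), -17) + 216) = (336 + 421)*((-17 + 4)/(-17) + 216) = 757*(-1/17*(-13) + 216) = 757*(13/17 + 216) = 757*(3685/17) = 2789545/17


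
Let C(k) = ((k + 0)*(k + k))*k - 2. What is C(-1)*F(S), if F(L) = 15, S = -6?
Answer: -60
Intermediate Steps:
C(k) = -2 + 2*k³ (C(k) = (k*(2*k))*k - 2 = (2*k²)*k - 2 = 2*k³ - 2 = -2 + 2*k³)
C(-1)*F(S) = (-2 + 2*(-1)³)*15 = (-2 + 2*(-1))*15 = (-2 - 2)*15 = -4*15 = -60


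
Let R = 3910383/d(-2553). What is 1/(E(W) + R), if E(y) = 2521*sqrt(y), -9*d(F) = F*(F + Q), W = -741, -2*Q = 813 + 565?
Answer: -10788519894786/11948896173658586602495 - 19189249378556644*I*sqrt(741)/35846688520975759807485 ≈ -9.0289e-10 - 1.4572e-5*I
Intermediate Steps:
Q = -689 (Q = -(813 + 565)/2 = -1/2*1378 = -689)
d(F) = -F*(-689 + F)/9 (d(F) = -F*(F - 689)/9 = -F*(-689 + F)/9)
R = -11731149/2758942 (R = 3910383/(((1/9)*(-2553)*(689 - 1*(-2553)))) = 3910383/(((1/9)*(-2553)*(689 + 2553))) = 3910383/(((1/9)*(-2553)*3242)) = 3910383/(-2758942/3) = 3910383*(-3/2758942) = -11731149/2758942 ≈ -4.2520)
1/(E(W) + R) = 1/(2521*sqrt(-741) - 11731149/2758942) = 1/(2521*(I*sqrt(741)) - 11731149/2758942) = 1/(2521*I*sqrt(741) - 11731149/2758942) = 1/(-11731149/2758942 + 2521*I*sqrt(741))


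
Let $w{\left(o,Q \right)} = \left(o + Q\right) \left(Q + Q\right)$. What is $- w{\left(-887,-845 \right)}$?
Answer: $-2927080$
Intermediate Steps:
$w{\left(o,Q \right)} = 2 Q \left(Q + o\right)$ ($w{\left(o,Q \right)} = \left(Q + o\right) 2 Q = 2 Q \left(Q + o\right)$)
$- w{\left(-887,-845 \right)} = - 2 \left(-845\right) \left(-845 - 887\right) = - 2 \left(-845\right) \left(-1732\right) = \left(-1\right) 2927080 = -2927080$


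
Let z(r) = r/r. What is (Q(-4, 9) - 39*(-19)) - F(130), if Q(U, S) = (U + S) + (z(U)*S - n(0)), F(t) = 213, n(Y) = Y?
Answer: 542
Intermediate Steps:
z(r) = 1
Q(U, S) = U + 2*S (Q(U, S) = (U + S) + (1*S - 1*0) = (S + U) + (S + 0) = (S + U) + S = U + 2*S)
(Q(-4, 9) - 39*(-19)) - F(130) = ((-4 + 2*9) - 39*(-19)) - 1*213 = ((-4 + 18) + 741) - 213 = (14 + 741) - 213 = 755 - 213 = 542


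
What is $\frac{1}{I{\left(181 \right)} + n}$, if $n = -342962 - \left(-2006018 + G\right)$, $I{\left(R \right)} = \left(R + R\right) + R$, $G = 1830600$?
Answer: $- \frac{1}{167001} \approx -5.988 \cdot 10^{-6}$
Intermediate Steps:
$I{\left(R \right)} = 3 R$ ($I{\left(R \right)} = 2 R + R = 3 R$)
$n = -167544$ ($n = -342962 - \left(-2006018 + 1830600\right) = -342962 - -175418 = -342962 + 175418 = -167544$)
$\frac{1}{I{\left(181 \right)} + n} = \frac{1}{3 \cdot 181 - 167544} = \frac{1}{543 - 167544} = \frac{1}{-167001} = - \frac{1}{167001}$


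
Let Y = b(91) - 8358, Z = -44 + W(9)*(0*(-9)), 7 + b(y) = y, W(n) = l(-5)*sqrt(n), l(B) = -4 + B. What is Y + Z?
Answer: -8318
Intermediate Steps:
W(n) = -9*sqrt(n) (W(n) = (-4 - 5)*sqrt(n) = -9*sqrt(n))
b(y) = -7 + y
Z = -44 (Z = -44 + (-9*sqrt(9))*(0*(-9)) = -44 - 9*3*0 = -44 - 27*0 = -44 + 0 = -44)
Y = -8274 (Y = (-7 + 91) - 8358 = 84 - 8358 = -8274)
Y + Z = -8274 - 44 = -8318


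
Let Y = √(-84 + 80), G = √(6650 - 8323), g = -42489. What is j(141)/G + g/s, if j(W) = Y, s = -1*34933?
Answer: 42489/34933 + 2*√1673/1673 ≈ 1.2652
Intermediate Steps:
s = -34933
G = I*√1673 (G = √(-1673) = I*√1673 ≈ 40.902*I)
Y = 2*I (Y = √(-4) = 2*I ≈ 2.0*I)
j(W) = 2*I
j(141)/G + g/s = (2*I)/((I*√1673)) - 42489/(-34933) = (2*I)*(-I*√1673/1673) - 42489*(-1/34933) = 2*√1673/1673 + 42489/34933 = 42489/34933 + 2*√1673/1673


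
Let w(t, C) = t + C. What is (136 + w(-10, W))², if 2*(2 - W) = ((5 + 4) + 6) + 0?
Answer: 58081/4 ≈ 14520.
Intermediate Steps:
W = -11/2 (W = 2 - (((5 + 4) + 6) + 0)/2 = 2 - ((9 + 6) + 0)/2 = 2 - (15 + 0)/2 = 2 - ½*15 = 2 - 15/2 = -11/2 ≈ -5.5000)
w(t, C) = C + t
(136 + w(-10, W))² = (136 + (-11/2 - 10))² = (136 - 31/2)² = (241/2)² = 58081/4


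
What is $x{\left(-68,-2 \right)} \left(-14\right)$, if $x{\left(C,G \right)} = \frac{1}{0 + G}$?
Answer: $7$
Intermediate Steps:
$x{\left(C,G \right)} = \frac{1}{G}$
$x{\left(-68,-2 \right)} \left(-14\right) = \frac{1}{-2} \left(-14\right) = \left(- \frac{1}{2}\right) \left(-14\right) = 7$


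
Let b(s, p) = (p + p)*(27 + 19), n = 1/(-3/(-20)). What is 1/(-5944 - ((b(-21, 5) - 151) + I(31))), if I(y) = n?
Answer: -3/18779 ≈ -0.00015975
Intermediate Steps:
n = 20/3 (n = 1/(-3*(-1/20)) = 1/(3/20) = 20/3 ≈ 6.6667)
I(y) = 20/3
b(s, p) = 92*p (b(s, p) = (2*p)*46 = 92*p)
1/(-5944 - ((b(-21, 5) - 151) + I(31))) = 1/(-5944 - ((92*5 - 151) + 20/3)) = 1/(-5944 - ((460 - 151) + 20/3)) = 1/(-5944 - (309 + 20/3)) = 1/(-5944 - 1*947/3) = 1/(-5944 - 947/3) = 1/(-18779/3) = -3/18779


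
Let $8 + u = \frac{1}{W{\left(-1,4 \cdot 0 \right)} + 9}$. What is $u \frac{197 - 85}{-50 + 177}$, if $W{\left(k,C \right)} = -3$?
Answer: $- \frac{2632}{381} \approx -6.9081$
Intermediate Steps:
$u = - \frac{47}{6}$ ($u = -8 + \frac{1}{-3 + 9} = -8 + \frac{1}{6} = - \frac{47}{6} \approx -7.8333$)
$u \frac{197 - 85}{-50 + 177} = - \frac{47 \frac{197 - 85}{-50 + 177}}{6} = - \frac{47 \cdot \frac{112}{127}}{6} = - \frac{47 \cdot 112 \cdot \frac{1}{127}}{6} = \left(- \frac{47}{6}\right) \frac{112}{127} = - \frac{2632}{381}$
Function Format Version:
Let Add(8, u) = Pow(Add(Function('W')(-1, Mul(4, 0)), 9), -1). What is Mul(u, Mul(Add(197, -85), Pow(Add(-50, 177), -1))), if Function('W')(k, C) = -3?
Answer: Rational(-2632, 381) ≈ -6.9081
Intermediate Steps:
u = Rational(-47, 6) (u = Add(-8, Pow(Add(-3, 9), -1)) = Add(-8, Pow(6, -1)) = Add(-8, Rational(1, 6)) = Rational(-47, 6) ≈ -7.8333)
Mul(u, Mul(Add(197, -85), Pow(Add(-50, 177), -1))) = Mul(Rational(-47, 6), Mul(Add(197, -85), Pow(Add(-50, 177), -1))) = Mul(Rational(-47, 6), Mul(112, Pow(127, -1))) = Mul(Rational(-47, 6), Mul(112, Rational(1, 127))) = Mul(Rational(-47, 6), Rational(112, 127)) = Rational(-2632, 381)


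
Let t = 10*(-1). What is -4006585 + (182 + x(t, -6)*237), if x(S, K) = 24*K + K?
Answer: -4041953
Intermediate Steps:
t = -10
x(S, K) = 25*K
-4006585 + (182 + x(t, -6)*237) = -4006585 + (182 + (25*(-6))*237) = -4006585 + (182 - 150*237) = -4006585 + (182 - 35550) = -4006585 - 35368 = -4041953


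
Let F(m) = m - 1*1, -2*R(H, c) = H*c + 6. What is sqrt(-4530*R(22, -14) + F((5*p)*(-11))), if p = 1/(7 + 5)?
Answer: I*sqrt(24625281)/6 ≈ 827.06*I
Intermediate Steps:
R(H, c) = -3 - H*c/2 (R(H, c) = -(H*c + 6)/2 = -(6 + H*c)/2 = -3 - H*c/2)
p = 1/12 ≈ 0.083333
F(m) = -1 + m (F(m) = m - 1 = -1 + m)
sqrt(-4530*R(22, -14) + F((5*p)*(-11))) = sqrt(-4530*(-3 - 1/2*22*(-14)) + (-1 + (5*(1/12))*(-11))) = sqrt(-4530*(-3 + 154) + (-1 + (5/12)*(-11))) = sqrt(-4530*151 + (-1 - 55/12)) = sqrt(-684030 - 67/12) = sqrt(-8208427/12) = I*sqrt(24625281)/6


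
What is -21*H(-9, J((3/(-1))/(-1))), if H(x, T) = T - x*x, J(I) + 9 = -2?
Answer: 1932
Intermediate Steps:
J(I) = -11 (J(I) = -9 - 2 = -11)
H(x, T) = T - x²
-21*H(-9, J((3/(-1))/(-1))) = -21*(-11 - 1*(-9)²) = -21*(-11 - 1*81) = -21*(-11 - 81) = -21*(-92) = 1932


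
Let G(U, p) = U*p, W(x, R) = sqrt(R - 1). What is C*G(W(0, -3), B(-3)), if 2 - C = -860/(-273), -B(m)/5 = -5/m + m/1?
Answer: -12560*I/819 ≈ -15.336*I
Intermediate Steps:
B(m) = -5*m + 25/m (B(m) = -5*(-5/m + m/1) = -5*(-5/m + m*1) = -5*(-5/m + m) = -5*(m - 5/m) = -5*m + 25/m)
W(x, R) = sqrt(-1 + R)
C = -314/273 (C = 2 - (-860)/(-273) = 2 - (-860)*(-1)/273 = 2 - 1*860/273 = 2 - 860/273 = -314/273 ≈ -1.1502)
C*G(W(0, -3), B(-3)) = -314*sqrt(-1 - 3)*(-5*(-3) + 25/(-3))/273 = -314*sqrt(-4)*(15 + 25*(-1/3))/273 = -314*2*I*(15 - 25/3)/273 = -314*2*I*20/(273*3) = -12560*I/819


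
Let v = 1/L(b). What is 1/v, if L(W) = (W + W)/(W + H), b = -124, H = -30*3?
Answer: 124/107 ≈ 1.1589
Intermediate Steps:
H = -90
L(W) = 2*W/(-90 + W) (L(W) = (W + W)/(W - 90) = (2*W)/(-90 + W) = 2*W/(-90 + W))
v = 107/124 (v = 1/(2*(-124)/(-90 - 124)) = 1/(2*(-124)/(-214)) = 1/(2*(-124)*(-1/214)) = 1/(124/107) = 107/124 ≈ 0.86290)
1/v = 1/(107/124) = 124/107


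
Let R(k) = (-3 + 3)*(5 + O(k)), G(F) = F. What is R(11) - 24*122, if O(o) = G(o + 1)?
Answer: -2928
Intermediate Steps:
O(o) = 1 + o (O(o) = o + 1 = 1 + o)
R(k) = 0 (R(k) = (-3 + 3)*(5 + (1 + k)) = 0*(6 + k) = 0)
R(11) - 24*122 = 0 - 24*122 = 0 - 2928 = -2928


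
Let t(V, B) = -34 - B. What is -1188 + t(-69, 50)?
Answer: -1272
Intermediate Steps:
-1188 + t(-69, 50) = -1188 + (-34 - 1*50) = -1188 + (-34 - 50) = -1188 - 84 = -1272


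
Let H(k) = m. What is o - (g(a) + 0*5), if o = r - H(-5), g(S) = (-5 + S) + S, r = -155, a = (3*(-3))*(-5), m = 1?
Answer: -241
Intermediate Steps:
H(k) = 1
a = 45 (a = -9*(-5) = 45)
g(S) = -5 + 2*S
o = -156 (o = -155 - 1*1 = -155 - 1 = -156)
o - (g(a) + 0*5) = -156 - ((-5 + 2*45) + 0*5) = -156 - ((-5 + 90) + 0) = -156 - (85 + 0) = -156 - 1*85 = -156 - 85 = -241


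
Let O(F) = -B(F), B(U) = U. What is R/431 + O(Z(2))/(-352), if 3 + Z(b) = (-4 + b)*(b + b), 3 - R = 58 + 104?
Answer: -5519/13792 ≈ -0.40016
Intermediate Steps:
R = -159 (R = 3 - (58 + 104) = 3 - 1*162 = 3 - 162 = -159)
Z(b) = -3 + 2*b*(-4 + b) (Z(b) = -3 + (-4 + b)*(b + b) = -3 + (-4 + b)*(2*b) = -3 + 2*b*(-4 + b))
O(F) = -F
R/431 + O(Z(2))/(-352) = -159/431 - (-3 - 8*2 + 2*2²)/(-352) = -159*1/431 - (-3 - 16 + 2*4)*(-1/352) = -159/431 - (-3 - 16 + 8)*(-1/352) = -159/431 - 1*(-11)*(-1/352) = -159/431 + 11*(-1/352) = -159/431 - 1/32 = -5519/13792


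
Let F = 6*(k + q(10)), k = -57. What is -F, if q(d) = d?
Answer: 282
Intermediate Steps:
F = -282 (F = 6*(-57 + 10) = 6*(-47) = -282)
-F = -1*(-282) = 282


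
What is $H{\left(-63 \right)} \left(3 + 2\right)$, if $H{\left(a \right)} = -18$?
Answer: $-90$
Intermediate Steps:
$H{\left(-63 \right)} \left(3 + 2\right) = - 18 \left(3 + 2\right) = \left(-18\right) 5 = -90$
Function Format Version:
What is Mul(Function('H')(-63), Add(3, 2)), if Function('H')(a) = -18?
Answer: -90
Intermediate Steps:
Mul(Function('H')(-63), Add(3, 2)) = Mul(-18, Add(3, 2)) = Mul(-18, 5) = -90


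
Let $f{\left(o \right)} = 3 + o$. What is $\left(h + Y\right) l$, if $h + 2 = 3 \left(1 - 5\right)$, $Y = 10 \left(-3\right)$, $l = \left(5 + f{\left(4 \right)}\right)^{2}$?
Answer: $-6336$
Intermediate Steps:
$l = 144$ ($l = \left(5 + \left(3 + 4\right)\right)^{2} = \left(5 + 7\right)^{2} = 12^{2} = 144$)
$Y = -30$
$h = -14$ ($h = -2 + 3 \left(1 - 5\right) = -2 + 3 \left(-4\right) = -2 - 12 = -14$)
$\left(h + Y\right) l = \left(-14 - 30\right) 144 = \left(-44\right) 144 = -6336$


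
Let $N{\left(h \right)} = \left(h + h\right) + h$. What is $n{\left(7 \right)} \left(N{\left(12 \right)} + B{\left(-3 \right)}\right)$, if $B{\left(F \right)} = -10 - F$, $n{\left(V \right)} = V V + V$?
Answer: $1624$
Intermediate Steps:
$n{\left(V \right)} = V + V^{2}$ ($n{\left(V \right)} = V^{2} + V = V + V^{2}$)
$N{\left(h \right)} = 3 h$ ($N{\left(h \right)} = 2 h + h = 3 h$)
$n{\left(7 \right)} \left(N{\left(12 \right)} + B{\left(-3 \right)}\right) = 7 \left(1 + 7\right) \left(3 \cdot 12 - 7\right) = 7 \cdot 8 \left(36 + \left(-10 + 3\right)\right) = 56 \left(36 - 7\right) = 56 \cdot 29 = 1624$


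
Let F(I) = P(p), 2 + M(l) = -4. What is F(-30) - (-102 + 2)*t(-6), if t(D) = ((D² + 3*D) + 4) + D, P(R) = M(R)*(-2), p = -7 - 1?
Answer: 1612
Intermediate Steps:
M(l) = -6 (M(l) = -2 - 4 = -6)
p = -8
P(R) = 12 (P(R) = -6*(-2) = 12)
F(I) = 12
t(D) = 4 + D² + 4*D (t(D) = (4 + D² + 3*D) + D = 4 + D² + 4*D)
F(-30) - (-102 + 2)*t(-6) = 12 - (-102 + 2)*(4 + (-6)² + 4*(-6)) = 12 - (-100)*(4 + 36 - 24) = 12 - (-100)*16 = 12 - 1*(-1600) = 12 + 1600 = 1612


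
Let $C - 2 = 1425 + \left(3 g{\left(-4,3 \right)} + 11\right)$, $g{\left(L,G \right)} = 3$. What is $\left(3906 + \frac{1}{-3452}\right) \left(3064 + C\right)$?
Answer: $\frac{60824118121}{3452} \approx 1.762 \cdot 10^{7}$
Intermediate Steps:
$C = 1447$ ($C = 2 + \left(1425 + \left(3 \cdot 3 + 11\right)\right) = 2 + \left(1425 + \left(9 + 11\right)\right) = 2 + \left(1425 + 20\right) = 2 + 1445 = 1447$)
$\left(3906 + \frac{1}{-3452}\right) \left(3064 + C\right) = \left(3906 + \frac{1}{-3452}\right) \left(3064 + 1447\right) = \left(3906 - \frac{1}{3452}\right) 4511 = \frac{13483511}{3452} \cdot 4511 = \frac{60824118121}{3452}$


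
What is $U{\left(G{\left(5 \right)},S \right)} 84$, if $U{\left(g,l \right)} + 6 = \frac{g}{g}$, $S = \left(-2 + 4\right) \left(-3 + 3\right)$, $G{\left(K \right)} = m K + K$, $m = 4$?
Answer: $-420$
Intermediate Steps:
$G{\left(K \right)} = 5 K$ ($G{\left(K \right)} = 4 K + K = 5 K$)
$S = 0$ ($S = 2 \cdot 0 = 0$)
$U{\left(g,l \right)} = -5$ ($U{\left(g,l \right)} = -6 + \frac{g}{g} = -6 + 1 = -5$)
$U{\left(G{\left(5 \right)},S \right)} 84 = \left(-5\right) 84 = -420$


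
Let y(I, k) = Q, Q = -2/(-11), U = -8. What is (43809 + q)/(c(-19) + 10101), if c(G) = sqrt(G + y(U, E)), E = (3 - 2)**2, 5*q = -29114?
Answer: 7034474447/1870554030 - 189931*I*sqrt(253)/1870554030 ≈ 3.7606 - 0.001615*I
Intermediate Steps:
q = -29114/5 (q = (1/5)*(-29114) = -29114/5 ≈ -5822.8)
Q = 2/11 (Q = -2*(-1/11) = 2/11 ≈ 0.18182)
E = 1 (E = 1**2 = 1)
y(I, k) = 2/11
c(G) = sqrt(2/11 + G) (c(G) = sqrt(G + 2/11) = sqrt(2/11 + G))
(43809 + q)/(c(-19) + 10101) = (43809 - 29114/5)/(sqrt(22 + 121*(-19))/11 + 10101) = 189931/(5*(sqrt(22 - 2299)/11 + 10101)) = 189931/(5*(sqrt(-2277)/11 + 10101)) = 189931/(5*((3*I*sqrt(253))/11 + 10101)) = 189931/(5*(3*I*sqrt(253)/11 + 10101)) = 189931/(5*(10101 + 3*I*sqrt(253)/11))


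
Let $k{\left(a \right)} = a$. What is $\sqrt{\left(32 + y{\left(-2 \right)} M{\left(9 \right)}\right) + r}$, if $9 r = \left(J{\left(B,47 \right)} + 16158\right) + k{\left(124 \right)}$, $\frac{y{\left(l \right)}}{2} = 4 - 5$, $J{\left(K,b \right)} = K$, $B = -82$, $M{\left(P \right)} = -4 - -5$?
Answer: $\sqrt{1830} \approx 42.779$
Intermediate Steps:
$M{\left(P \right)} = 1$ ($M{\left(P \right)} = -4 + 5 = 1$)
$y{\left(l \right)} = -2$ ($y{\left(l \right)} = 2 \left(4 - 5\right) = 2 \left(-1\right) = -2$)
$r = 1800$ ($r = \frac{\left(-82 + 16158\right) + 124}{9} = \frac{16076 + 124}{9} = \frac{1}{9} \cdot 16200 = 1800$)
$\sqrt{\left(32 + y{\left(-2 \right)} M{\left(9 \right)}\right) + r} = \sqrt{\left(32 - 2\right) + 1800} = \sqrt{30 + 1800} = \sqrt{1830}$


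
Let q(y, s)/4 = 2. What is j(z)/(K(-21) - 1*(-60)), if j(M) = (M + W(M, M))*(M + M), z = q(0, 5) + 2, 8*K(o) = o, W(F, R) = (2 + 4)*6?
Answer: 7360/459 ≈ 16.035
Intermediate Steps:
W(F, R) = 36 (W(F, R) = 6*6 = 36)
K(o) = o/8
q(y, s) = 8 (q(y, s) = 4*2 = 8)
z = 10 (z = 8 + 2 = 10)
j(M) = 2*M*(36 + M) (j(M) = (M + 36)*(M + M) = (36 + M)*(2*M) = 2*M*(36 + M))
j(z)/(K(-21) - 1*(-60)) = (2*10*(36 + 10))/((1/8)*(-21) - 1*(-60)) = (2*10*46)/(-21/8 + 60) = 920/(459/8) = 920*(8/459) = 7360/459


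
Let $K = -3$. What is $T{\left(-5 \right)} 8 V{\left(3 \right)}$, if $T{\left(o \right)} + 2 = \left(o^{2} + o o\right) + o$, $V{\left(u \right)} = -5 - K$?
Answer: $-688$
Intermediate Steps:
$V{\left(u \right)} = -2$ ($V{\left(u \right)} = -5 - -3 = -5 + 3 = -2$)
$T{\left(o \right)} = -2 + o + 2 o^{2}$ ($T{\left(o \right)} = -2 + \left(\left(o^{2} + o o\right) + o\right) = -2 + \left(\left(o^{2} + o^{2}\right) + o\right) = -2 + \left(2 o^{2} + o\right) = -2 + \left(o + 2 o^{2}\right) = -2 + o + 2 o^{2}$)
$T{\left(-5 \right)} 8 V{\left(3 \right)} = \left(-2 - 5 + 2 \left(-5\right)^{2}\right) 8 \left(-2\right) = \left(-2 - 5 + 2 \cdot 25\right) 8 \left(-2\right) = \left(-2 - 5 + 50\right) 8 \left(-2\right) = 43 \cdot 8 \left(-2\right) = 344 \left(-2\right) = -688$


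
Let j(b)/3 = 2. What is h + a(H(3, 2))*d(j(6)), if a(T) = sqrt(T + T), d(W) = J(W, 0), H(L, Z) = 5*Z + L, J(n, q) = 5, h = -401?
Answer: -401 + 5*sqrt(26) ≈ -375.50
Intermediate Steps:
j(b) = 6 (j(b) = 3*2 = 6)
H(L, Z) = L + 5*Z
d(W) = 5
a(T) = sqrt(2)*sqrt(T) (a(T) = sqrt(2*T) = sqrt(2)*sqrt(T))
h + a(H(3, 2))*d(j(6)) = -401 + (sqrt(2)*sqrt(3 + 5*2))*5 = -401 + (sqrt(2)*sqrt(3 + 10))*5 = -401 + (sqrt(2)*sqrt(13))*5 = -401 + sqrt(26)*5 = -401 + 5*sqrt(26)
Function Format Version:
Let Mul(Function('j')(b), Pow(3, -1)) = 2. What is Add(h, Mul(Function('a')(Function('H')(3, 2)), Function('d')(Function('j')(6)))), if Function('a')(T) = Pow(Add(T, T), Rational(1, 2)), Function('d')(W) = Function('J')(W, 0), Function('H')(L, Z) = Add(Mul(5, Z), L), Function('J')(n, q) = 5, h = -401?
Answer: Add(-401, Mul(5, Pow(26, Rational(1, 2)))) ≈ -375.50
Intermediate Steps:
Function('j')(b) = 6 (Function('j')(b) = Mul(3, 2) = 6)
Function('H')(L, Z) = Add(L, Mul(5, Z))
Function('d')(W) = 5
Function('a')(T) = Mul(Pow(2, Rational(1, 2)), Pow(T, Rational(1, 2))) (Function('a')(T) = Pow(Mul(2, T), Rational(1, 2)) = Mul(Pow(2, Rational(1, 2)), Pow(T, Rational(1, 2))))
Add(h, Mul(Function('a')(Function('H')(3, 2)), Function('d')(Function('j')(6)))) = Add(-401, Mul(Mul(Pow(2, Rational(1, 2)), Pow(Add(3, Mul(5, 2)), Rational(1, 2))), 5)) = Add(-401, Mul(Mul(Pow(2, Rational(1, 2)), Pow(Add(3, 10), Rational(1, 2))), 5)) = Add(-401, Mul(Mul(Pow(2, Rational(1, 2)), Pow(13, Rational(1, 2))), 5)) = Add(-401, Mul(Pow(26, Rational(1, 2)), 5)) = Add(-401, Mul(5, Pow(26, Rational(1, 2))))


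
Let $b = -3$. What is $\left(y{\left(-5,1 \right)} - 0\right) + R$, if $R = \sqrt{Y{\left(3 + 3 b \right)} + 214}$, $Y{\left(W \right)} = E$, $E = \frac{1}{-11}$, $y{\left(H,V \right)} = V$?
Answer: $1 + \frac{\sqrt{25883}}{11} \approx 15.626$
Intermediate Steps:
$E = - \frac{1}{11} \approx -0.090909$
$Y{\left(W \right)} = - \frac{1}{11}$
$R = \frac{\sqrt{25883}}{11}$ ($R = \sqrt{- \frac{1}{11} + 214} = \sqrt{\frac{2353}{11}} = \frac{\sqrt{25883}}{11} \approx 14.626$)
$\left(y{\left(-5,1 \right)} - 0\right) + R = \left(1 - 0\right) + \frac{\sqrt{25883}}{11} = \left(1 + 0\right) + \frac{\sqrt{25883}}{11} = 1 + \frac{\sqrt{25883}}{11}$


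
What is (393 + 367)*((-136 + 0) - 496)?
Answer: -480320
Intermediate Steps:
(393 + 367)*((-136 + 0) - 496) = 760*(-136 - 496) = 760*(-632) = -480320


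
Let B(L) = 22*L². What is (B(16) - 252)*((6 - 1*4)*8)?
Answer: 86080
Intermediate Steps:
(B(16) - 252)*((6 - 1*4)*8) = (22*16² - 252)*((6 - 1*4)*8) = (22*256 - 252)*((6 - 4)*8) = (5632 - 252)*(2*8) = 5380*16 = 86080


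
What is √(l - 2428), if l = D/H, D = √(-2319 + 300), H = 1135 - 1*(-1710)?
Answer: √(-19652292700 + 2845*I*√2019)/2845 ≈ 0.00016026 + 49.275*I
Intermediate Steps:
H = 2845 (H = 1135 + 1710 = 2845)
D = I*√2019 (D = √(-2019) = I*√2019 ≈ 44.933*I)
l = I*√2019/2845 (l = (I*√2019)/2845 = (I*√2019)*(1/2845) = I*√2019/2845 ≈ 0.015794*I)
√(l - 2428) = √(I*√2019/2845 - 2428) = √(-2428 + I*√2019/2845)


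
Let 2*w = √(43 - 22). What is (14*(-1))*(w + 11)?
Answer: -154 - 7*√21 ≈ -186.08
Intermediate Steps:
w = √21/2 (w = √(43 - 22)/2 = √21/2 ≈ 2.2913)
(14*(-1))*(w + 11) = (14*(-1))*(√21/2 + 11) = -14*(11 + √21/2) = -154 - 7*√21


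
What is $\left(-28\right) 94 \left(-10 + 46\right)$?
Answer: $-94752$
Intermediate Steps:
$\left(-28\right) 94 \left(-10 + 46\right) = \left(-2632\right) 36 = -94752$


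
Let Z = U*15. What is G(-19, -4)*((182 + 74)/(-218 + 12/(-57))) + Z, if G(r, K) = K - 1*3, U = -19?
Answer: -573781/2073 ≈ -276.79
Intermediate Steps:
G(r, K) = -3 + K (G(r, K) = K - 3 = -3 + K)
Z = -285 (Z = -19*15 = -285)
G(-19, -4)*((182 + 74)/(-218 + 12/(-57))) + Z = (-3 - 4)*((182 + 74)/(-218 + 12/(-57))) - 285 = -1792/(-218 + 12*(-1/57)) - 285 = -1792/(-218 - 4/19) - 285 = -1792/(-4146/19) - 285 = -1792*(-19)/4146 - 285 = -7*(-2432/2073) - 285 = 17024/2073 - 285 = -573781/2073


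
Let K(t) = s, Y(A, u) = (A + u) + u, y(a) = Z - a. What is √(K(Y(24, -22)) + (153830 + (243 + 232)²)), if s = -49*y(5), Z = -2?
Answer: √379798 ≈ 616.28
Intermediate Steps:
y(a) = -2 - a
Y(A, u) = A + 2*u
s = 343 (s = -49*(-2 - 1*5) = -49*(-2 - 5) = -49*(-7) = 343)
K(t) = 343
√(K(Y(24, -22)) + (153830 + (243 + 232)²)) = √(343 + (153830 + (243 + 232)²)) = √(343 + (153830 + 475²)) = √(343 + (153830 + 225625)) = √(343 + 379455) = √379798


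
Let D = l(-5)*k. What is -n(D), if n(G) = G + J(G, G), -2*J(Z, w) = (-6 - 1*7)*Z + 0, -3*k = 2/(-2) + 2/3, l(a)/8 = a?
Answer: 100/3 ≈ 33.333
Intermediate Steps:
l(a) = 8*a
k = ⅑ (k = -(2/(-2) + 2/3)/3 = -(2*(-½) + 2*(⅓))/3 = -(-1 + ⅔)/3 = -⅓*(-⅓) = ⅑ ≈ 0.11111)
D = -40/9 (D = (8*(-5))*(⅑) = -40*⅑ = -40/9 ≈ -4.4444)
J(Z, w) = 13*Z/2 (J(Z, w) = -((-6 - 1*7)*Z + 0)/2 = -((-6 - 7)*Z + 0)/2 = -(-13*Z + 0)/2 = -(-13)*Z/2 = 13*Z/2)
n(G) = 15*G/2 (n(G) = G + 13*G/2 = 15*G/2)
-n(D) = -15*(-40)/(2*9) = -1*(-100/3) = 100/3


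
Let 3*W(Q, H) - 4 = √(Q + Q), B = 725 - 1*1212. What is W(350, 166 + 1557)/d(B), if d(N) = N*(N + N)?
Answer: 2/711507 + 5*√7/711507 ≈ 2.1404e-5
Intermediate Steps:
B = -487 (B = 725 - 1212 = -487)
W(Q, H) = 4/3 + √2*√Q/3 (W(Q, H) = 4/3 + √(Q + Q)/3 = 4/3 + √(2*Q)/3 = 4/3 + (√2*√Q)/3 = 4/3 + √2*√Q/3)
d(N) = 2*N² (d(N) = N*(2*N) = 2*N²)
W(350, 166 + 1557)/d(B) = (4/3 + √2*√350/3)/((2*(-487)²)) = (4/3 + √2*(5*√14)/3)/((2*237169)) = (4/3 + 10*√7/3)/474338 = (4/3 + 10*√7/3)*(1/474338) = 2/711507 + 5*√7/711507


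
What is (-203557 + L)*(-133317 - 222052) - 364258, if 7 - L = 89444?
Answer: 104120620528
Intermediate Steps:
L = -89437 (L = 7 - 1*89444 = 7 - 89444 = -89437)
(-203557 + L)*(-133317 - 222052) - 364258 = (-203557 - 89437)*(-133317 - 222052) - 364258 = -292994*(-355369) - 364258 = 104120984786 - 364258 = 104120620528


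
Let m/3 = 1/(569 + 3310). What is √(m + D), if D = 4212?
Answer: √7041829281/1293 ≈ 64.900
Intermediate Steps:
m = 1/1293 (m = 3/(569 + 3310) = 3/3879 = 3*(1/3879) = 1/1293 ≈ 0.00077340)
√(m + D) = √(1/1293 + 4212) = √(5446117/1293) = √7041829281/1293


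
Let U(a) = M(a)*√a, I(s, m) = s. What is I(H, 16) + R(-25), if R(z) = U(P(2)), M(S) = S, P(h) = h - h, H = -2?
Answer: -2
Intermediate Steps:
P(h) = 0
U(a) = a^(3/2) (U(a) = a*√a = a^(3/2))
R(z) = 0 (R(z) = 0^(3/2) = 0)
I(H, 16) + R(-25) = -2 + 0 = -2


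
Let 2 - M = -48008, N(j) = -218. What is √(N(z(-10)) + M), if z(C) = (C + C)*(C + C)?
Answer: 4*√2987 ≈ 218.61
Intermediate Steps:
z(C) = 4*C² (z(C) = (2*C)*(2*C) = 4*C²)
M = 48010 (M = 2 - 1*(-48008) = 2 + 48008 = 48010)
√(N(z(-10)) + M) = √(-218 + 48010) = √47792 = 4*√2987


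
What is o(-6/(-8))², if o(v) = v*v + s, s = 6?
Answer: 11025/256 ≈ 43.066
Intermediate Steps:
o(v) = 6 + v² (o(v) = v*v + 6 = v² + 6 = 6 + v²)
o(-6/(-8))² = (6 + (-6/(-8))²)² = (6 + (-6*(-⅛))²)² = (6 + (¾)²)² = (6 + 9/16)² = (105/16)² = 11025/256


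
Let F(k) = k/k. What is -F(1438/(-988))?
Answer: -1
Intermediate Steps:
F(k) = 1
-F(1438/(-988)) = -1*1 = -1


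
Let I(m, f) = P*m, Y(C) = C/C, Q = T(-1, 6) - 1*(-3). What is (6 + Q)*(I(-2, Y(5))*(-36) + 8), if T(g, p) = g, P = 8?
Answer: 4672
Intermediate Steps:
Q = 2 (Q = -1 - 1*(-3) = -1 + 3 = 2)
Y(C) = 1
I(m, f) = 8*m
(6 + Q)*(I(-2, Y(5))*(-36) + 8) = (6 + 2)*((8*(-2))*(-36) + 8) = 8*(-16*(-36) + 8) = 8*(576 + 8) = 8*584 = 4672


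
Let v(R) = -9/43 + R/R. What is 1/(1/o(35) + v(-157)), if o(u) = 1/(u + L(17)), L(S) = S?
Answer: 43/2270 ≈ 0.018943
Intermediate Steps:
v(R) = 34/43 (v(R) = -9*1/43 + 1 = -9/43 + 1 = 34/43)
o(u) = 1/(17 + u) (o(u) = 1/(u + 17) = 1/(17 + u))
1/(1/o(35) + v(-157)) = 1/(1/(1/(17 + 35)) + 34/43) = 1/(1/(1/52) + 34/43) = 1/(52 + 34/43) = 1/(2270/43) = 43/2270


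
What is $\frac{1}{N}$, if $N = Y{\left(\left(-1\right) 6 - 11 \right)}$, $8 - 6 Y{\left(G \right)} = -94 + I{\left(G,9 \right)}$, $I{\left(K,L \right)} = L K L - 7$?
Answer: $\frac{3}{743} \approx 0.0040377$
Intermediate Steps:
$I{\left(K,L \right)} = -7 + K L^{2}$ ($I{\left(K,L \right)} = K L L - 7 = K L^{2} - 7 = -7 + K L^{2}$)
$Y{\left(G \right)} = \frac{109}{6} - \frac{27 G}{2}$ ($Y{\left(G \right)} = \frac{4}{3} - \frac{-94 + \left(-7 + G 9^{2}\right)}{6} = \frac{4}{3} - \frac{-94 + \left(-7 + G 81\right)}{6} = \frac{4}{3} - \frac{-94 + \left(-7 + 81 G\right)}{6} = \frac{4}{3} - \frac{-101 + 81 G}{6} = \frac{4}{3} - \left(- \frac{101}{6} + \frac{27 G}{2}\right) = \frac{109}{6} - \frac{27 G}{2}$)
$N = \frac{743}{3}$ ($N = \frac{109}{6} - \frac{27 \left(\left(-1\right) 6 - 11\right)}{2} = \frac{109}{6} - \frac{27 \left(-6 - 11\right)}{2} = \frac{109}{6} - - \frac{459}{2} = \frac{109}{6} + \frac{459}{2} = \frac{743}{3} \approx 247.67$)
$\frac{1}{N} = \frac{1}{\frac{743}{3}} = \frac{3}{743}$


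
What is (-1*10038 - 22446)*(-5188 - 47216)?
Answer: 1702291536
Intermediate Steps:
(-1*10038 - 22446)*(-5188 - 47216) = (-10038 - 22446)*(-52404) = -32484*(-52404) = 1702291536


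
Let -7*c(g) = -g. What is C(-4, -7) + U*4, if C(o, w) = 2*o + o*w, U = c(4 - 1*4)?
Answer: 20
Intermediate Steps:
c(g) = g/7 (c(g) = -(-1)*g/7 = g/7)
U = 0 (U = (4 - 1*4)/7 = (4 - 4)/7 = (1/7)*0 = 0)
C(-4, -7) + U*4 = -4*(2 - 7) + 0*4 = -4*(-5) + 0 = 20 + 0 = 20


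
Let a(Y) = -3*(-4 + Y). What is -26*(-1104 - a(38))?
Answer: 26052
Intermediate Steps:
a(Y) = 12 - 3*Y
-26*(-1104 - a(38)) = -26*(-1104 - (12 - 3*38)) = -26*(-1104 - (12 - 114)) = -26*(-1104 - 1*(-102)) = -26*(-1104 + 102) = -26*(-1002) = 26052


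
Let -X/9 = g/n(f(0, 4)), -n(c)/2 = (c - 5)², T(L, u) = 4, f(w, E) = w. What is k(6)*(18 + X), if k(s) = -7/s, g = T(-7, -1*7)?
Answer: -546/25 ≈ -21.840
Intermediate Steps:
n(c) = -2*(-5 + c)² (n(c) = -2*(c - 5)² = -2*(-5 + c)²)
g = 4
X = 18/25 (X = -36/((-2*(-5 + 0)²)) = -36/((-2*(-5)²)) = -36/((-2*25)) = -36/(-50) = -36*(-1)/50 = -9*(-2/25) = 18/25 ≈ 0.72000)
k(6)*(18 + X) = (-7/6)*(18 + 18/25) = -7*⅙*(468/25) = -7/6*468/25 = -546/25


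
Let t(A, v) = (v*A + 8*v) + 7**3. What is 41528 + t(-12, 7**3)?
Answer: 40499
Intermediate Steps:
t(A, v) = 343 + 8*v + A*v (t(A, v) = (A*v + 8*v) + 343 = (8*v + A*v) + 343 = 343 + 8*v + A*v)
41528 + t(-12, 7**3) = 41528 + (343 + 8*7**3 - 12*7**3) = 41528 + (343 + 8*343 - 12*343) = 41528 + (343 + 2744 - 4116) = 41528 - 1029 = 40499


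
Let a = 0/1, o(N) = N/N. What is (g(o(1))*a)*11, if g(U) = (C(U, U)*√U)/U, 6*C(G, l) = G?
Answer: 0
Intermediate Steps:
o(N) = 1
C(G, l) = G/6
a = 0 (a = 0*1 = 0)
g(U) = √U/6 (g(U) = ((U/6)*√U)/U = (U^(3/2)/6)/U = √U/6)
(g(o(1))*a)*11 = ((√1/6)*0)*11 = (((⅙)*1)*0)*11 = ((⅙)*0)*11 = 0*11 = 0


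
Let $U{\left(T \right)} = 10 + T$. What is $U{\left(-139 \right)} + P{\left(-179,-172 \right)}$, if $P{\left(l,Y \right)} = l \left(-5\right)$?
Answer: $766$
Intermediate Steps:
$P{\left(l,Y \right)} = - 5 l$
$U{\left(-139 \right)} + P{\left(-179,-172 \right)} = \left(10 - 139\right) - -895 = -129 + 895 = 766$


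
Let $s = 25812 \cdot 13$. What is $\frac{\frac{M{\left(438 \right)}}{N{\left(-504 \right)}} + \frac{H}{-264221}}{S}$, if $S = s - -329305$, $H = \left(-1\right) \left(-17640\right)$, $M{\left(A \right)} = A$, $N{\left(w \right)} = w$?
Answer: $- \frac{20769893}{14756300015604} \approx -1.4075 \cdot 10^{-6}$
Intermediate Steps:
$s = 335556$
$H = 17640$
$S = 664861$ ($S = 335556 - -329305 = 335556 + 329305 = 664861$)
$\frac{\frac{M{\left(438 \right)}}{N{\left(-504 \right)}} + \frac{H}{-264221}}{S} = \frac{\frac{438}{-504} + \frac{17640}{-264221}}{664861} = \left(438 \left(- \frac{1}{504}\right) + 17640 \left(- \frac{1}{264221}\right)\right) \frac{1}{664861} = \left(- \frac{73}{84} - \frac{17640}{264221}\right) \frac{1}{664861} = \left(- \frac{20769893}{22194564}\right) \frac{1}{664861} = - \frac{20769893}{14756300015604}$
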